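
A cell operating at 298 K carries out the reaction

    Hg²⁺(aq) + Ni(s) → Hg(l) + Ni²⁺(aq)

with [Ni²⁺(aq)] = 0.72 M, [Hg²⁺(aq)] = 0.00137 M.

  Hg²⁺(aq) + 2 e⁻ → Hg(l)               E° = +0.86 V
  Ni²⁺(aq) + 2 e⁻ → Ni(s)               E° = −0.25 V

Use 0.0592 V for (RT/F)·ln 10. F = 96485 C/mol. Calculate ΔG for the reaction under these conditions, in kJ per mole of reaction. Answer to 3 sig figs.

The standard cell potential is +0.86 − (−0.25) = +1.11 V, with n = 2 electrons in the balanced equation.
The reaction quotient is [Ni²⁺(aq)] / [Hg²⁺(aq)] = 526; by Nernst, E = +1.11 − (0.0592/2)(2.721) = +1.0295 V.
Finally ΔG = −nFE = −(2)(96485 C/mol)(+1.0295 V) = −199 kJ/mol.

−199 kJ/mol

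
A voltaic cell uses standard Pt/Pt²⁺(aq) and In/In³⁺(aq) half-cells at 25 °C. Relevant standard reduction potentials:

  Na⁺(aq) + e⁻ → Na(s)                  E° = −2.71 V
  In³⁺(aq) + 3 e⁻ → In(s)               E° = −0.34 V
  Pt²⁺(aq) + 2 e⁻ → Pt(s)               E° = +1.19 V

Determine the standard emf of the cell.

+1.53 V

Of the two couples in this cell, the one with the more positive reduction potential is reduced at the cathode: here that is Pt²⁺/Pt (+1.19 V); In³⁺/In (−0.34 V) is the anode.
E°cell = E°(cathode) − E°(anode) = +1.19 − (−0.34) = +1.53 V.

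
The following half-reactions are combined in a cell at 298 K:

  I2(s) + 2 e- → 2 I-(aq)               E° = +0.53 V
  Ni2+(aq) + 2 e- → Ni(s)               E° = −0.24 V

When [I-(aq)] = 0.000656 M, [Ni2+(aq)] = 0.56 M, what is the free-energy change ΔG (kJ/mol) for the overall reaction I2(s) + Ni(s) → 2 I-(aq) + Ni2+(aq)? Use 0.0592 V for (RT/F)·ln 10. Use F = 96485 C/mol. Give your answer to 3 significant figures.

−186 kJ/mol

With I₂/I⁻ reduced at the cathode, E°cell = +0.53 − (−0.24) = +0.77 V and n = 2.
Here Q = [I-(aq)]^2·[Ni2+(aq)] = 2.41×10^−7 (log Q = −6.618), giving E = +0.77 − (0.0592/2)·(−6.618) = +0.9659 V.
Finally ΔG = −nFE = −(2)(96485 C/mol)(+0.9659 V) = −186 kJ/mol.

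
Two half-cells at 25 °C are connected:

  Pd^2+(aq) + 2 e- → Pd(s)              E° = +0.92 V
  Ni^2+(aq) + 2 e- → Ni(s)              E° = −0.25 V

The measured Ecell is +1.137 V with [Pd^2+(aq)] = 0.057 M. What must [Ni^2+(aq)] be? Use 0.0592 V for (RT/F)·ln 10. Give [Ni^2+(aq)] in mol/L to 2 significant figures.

0.74 M

Pd²⁺/Pd is the cathode (higher E°); E°cell = +0.92 − (−0.25) = +1.17 V with n = 2.
From the Nernst equation, log Q = n(E° − E)/0.0592 = 2·(+1.17 − (+1.137))/0.0592 = 1.115.
Balancing electrons gives Pd^2+(aq) + Ni(s) → Pd(s) + Ni^2+(aq); thus Q = [Ni^2+(aq)] / [Pd^2+(aq)].
Substituting the known concentrations and solving, log [Ni^2+(aq)] = −0.129 and [Ni^2+(aq)] = 0.74 M.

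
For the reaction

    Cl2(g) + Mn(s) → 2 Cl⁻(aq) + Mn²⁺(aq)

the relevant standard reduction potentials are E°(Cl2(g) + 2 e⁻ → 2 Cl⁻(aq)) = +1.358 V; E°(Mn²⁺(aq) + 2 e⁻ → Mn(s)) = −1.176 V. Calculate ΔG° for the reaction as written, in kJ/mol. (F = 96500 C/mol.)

In the reaction as written Cl2(g) is reduced, so the Cl₂/Cl⁻ couple is the cathode and Mn²⁺/Mn is the anode.
E°cell = +1.358 − (−1.176) = +2.534 V; balancing electrons gives n = 2.
ΔG° = −nFE°cell = −(2)(96500)(+2.534) J/mol = −489 kJ/mol.

−489 kJ/mol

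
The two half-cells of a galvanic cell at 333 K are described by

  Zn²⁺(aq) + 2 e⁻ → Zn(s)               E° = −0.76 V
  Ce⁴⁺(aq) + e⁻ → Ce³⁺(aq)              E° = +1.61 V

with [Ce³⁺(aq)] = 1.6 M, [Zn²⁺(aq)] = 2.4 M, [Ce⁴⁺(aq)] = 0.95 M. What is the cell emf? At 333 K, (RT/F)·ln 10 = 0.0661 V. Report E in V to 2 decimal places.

Since E°(Ce⁴⁺/Ce³⁺) > E°(Zn²⁺/Zn), Ce⁴⁺/Ce³⁺ serves as the cathode.
E°cell = +1.61 − (−0.76) = +2.37 V, with n = 2 electrons transferred.
Balancing gives 2 Ce⁴⁺(aq) + Zn(s) → 2 Ce³⁺(aq) + Zn²⁺(aq); hence Q = ([Ce³⁺(aq)]^2·[Zn²⁺(aq)]) / [Ce⁴⁺(aq)]^2 = 6.81 (log Q = 0.833).
E = E° − (0.0661/n)·log Q = +2.37 − (0.0661/2)(0.833) = +2.34 V.

+2.34 V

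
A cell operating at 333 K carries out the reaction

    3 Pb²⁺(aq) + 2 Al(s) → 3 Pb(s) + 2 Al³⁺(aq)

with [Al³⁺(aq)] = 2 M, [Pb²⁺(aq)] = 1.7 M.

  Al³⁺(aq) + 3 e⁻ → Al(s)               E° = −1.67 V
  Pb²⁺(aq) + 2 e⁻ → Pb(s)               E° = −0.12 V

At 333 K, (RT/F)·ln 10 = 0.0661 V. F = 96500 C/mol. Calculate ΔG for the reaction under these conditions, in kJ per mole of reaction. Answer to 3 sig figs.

−898 kJ/mol

E°cell = −0.12 − (−1.67) = +1.55 V; the balanced reaction transfers n = 6 electrons.
Q = [Al³⁺(aq)]^2 / [Pb²⁺(aq)]^3 = 0.814, so log Q = −0.089 and E = +1.55 − (0.0661/6)(−0.089) = +1.5510 V.
ΔG = −nFE = −(6)(96500)(+1.5510) J/mol = −898 kJ/mol.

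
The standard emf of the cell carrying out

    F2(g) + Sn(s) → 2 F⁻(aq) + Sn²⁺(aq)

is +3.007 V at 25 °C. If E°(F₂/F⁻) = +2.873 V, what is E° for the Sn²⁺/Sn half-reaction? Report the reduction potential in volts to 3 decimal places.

In the reaction as written the F₂/F⁻ couple is reduced (cathode) and Sn²⁺/Sn is oxidized (anode), so E°cell = E°(F₂/F⁻) − E°(Sn²⁺/Sn).
E°(Sn²⁺/Sn) = E°(cathode) − E°cell = +2.873 − (+3.007) = −0.134 V.

−0.134 V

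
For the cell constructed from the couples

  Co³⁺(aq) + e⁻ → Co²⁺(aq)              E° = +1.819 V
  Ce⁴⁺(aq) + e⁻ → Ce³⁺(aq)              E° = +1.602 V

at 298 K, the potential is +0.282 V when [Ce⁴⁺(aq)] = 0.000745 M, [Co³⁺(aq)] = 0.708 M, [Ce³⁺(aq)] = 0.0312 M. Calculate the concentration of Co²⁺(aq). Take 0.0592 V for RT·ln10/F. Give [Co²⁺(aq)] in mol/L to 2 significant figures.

2.4 M

With Co³⁺/Co²⁺ at the cathode and Ce⁴⁺/Ce³⁺ at the anode, E°cell = +1.819 − (+1.602) = +0.217 V (n = 1).
From the Nernst equation, log Q = n(E° − E)/0.0592 = 1·(+0.217 − (+0.282))/0.0592 = −1.098.
Balancing electrons gives Co³⁺(aq) + Ce³⁺(aq) → Co²⁺(aq) + Ce⁴⁺(aq); thus Q = ([Co²⁺(aq)]·[Ce⁴⁺(aq)]) / ([Co³⁺(aq)]·[Ce³⁺(aq)]).
Substituting the known concentrations and solving, log [Co²⁺(aq)] = 0.374 and [Co²⁺(aq)] = 2.4 M.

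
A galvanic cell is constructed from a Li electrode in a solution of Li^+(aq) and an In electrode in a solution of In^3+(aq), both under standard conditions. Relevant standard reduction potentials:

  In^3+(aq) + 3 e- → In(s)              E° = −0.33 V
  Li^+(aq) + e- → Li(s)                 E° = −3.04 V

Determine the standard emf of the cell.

Of the two couples in this cell, the one with the more positive reduction potential is reduced at the cathode: here that is In³⁺/In (−0.33 V); Li⁺/Li (−3.04 V) is the anode.
E°cell = E°(cathode) − E°(anode) = −0.33 − (−3.04) = +2.71 V.

+2.71 V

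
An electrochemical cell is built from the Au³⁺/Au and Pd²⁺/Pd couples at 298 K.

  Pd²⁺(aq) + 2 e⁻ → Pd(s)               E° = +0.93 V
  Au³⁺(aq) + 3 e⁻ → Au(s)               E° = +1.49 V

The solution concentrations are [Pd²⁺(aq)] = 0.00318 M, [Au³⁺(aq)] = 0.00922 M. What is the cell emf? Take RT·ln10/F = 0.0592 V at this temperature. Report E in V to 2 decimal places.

Au³⁺/Au is reduced (cathode, E° = +1.49 V) and Pd²⁺/Pd is oxidized (anode).
The standard potential is +1.49 − (+0.93) = +0.56 V and the balanced reaction transfers n = 6 electrons.
Balancing gives 2 Au³⁺(aq) + 3 Pd(s) → 2 Au(s) + 3 Pd²⁺(aq); hence Q = [Pd²⁺(aq)]^3 / [Au³⁺(aq)]^2 = 0.000378 (log Q = −3.422).
By the Nernst equation, E = +0.56 − (0.0592/6)·(−3.422) = +0.59 V.

+0.59 V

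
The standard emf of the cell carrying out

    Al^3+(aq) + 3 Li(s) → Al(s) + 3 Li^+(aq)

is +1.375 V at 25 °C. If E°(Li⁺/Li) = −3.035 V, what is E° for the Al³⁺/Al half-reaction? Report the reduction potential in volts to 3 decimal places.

In the reaction as written the Al³⁺/Al couple is reduced (cathode) and Li⁺/Li is oxidized (anode), so E°cell = E°(Al³⁺/Al) − E°(Li⁺/Li).
E°(Al³⁺/Al) = E°cell + E°(anode) = +1.375 + (−3.035) = −1.660 V.

−1.660 V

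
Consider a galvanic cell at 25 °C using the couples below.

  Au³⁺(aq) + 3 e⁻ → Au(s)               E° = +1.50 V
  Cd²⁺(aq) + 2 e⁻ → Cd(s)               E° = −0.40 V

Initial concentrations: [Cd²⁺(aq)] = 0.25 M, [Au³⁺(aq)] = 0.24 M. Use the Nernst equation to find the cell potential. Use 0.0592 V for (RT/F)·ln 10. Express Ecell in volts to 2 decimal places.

Since E°(Au³⁺/Au) > E°(Cd²⁺/Cd), Au³⁺/Au serves as the cathode.
E°cell = E°cat − E°an = +1.50 − (−0.40) = +1.90 V; n = 6.
Balancing gives 2 Au³⁺(aq) + 3 Cd(s) → 2 Au(s) + 3 Cd²⁺(aq); hence Q = [Cd²⁺(aq)]^3 / [Au³⁺(aq)]^2 = 0.271 (log Q = −0.567).
By the Nernst equation, E = +1.90 − (0.0592/6)·(−0.567) = +1.91 V.

+1.91 V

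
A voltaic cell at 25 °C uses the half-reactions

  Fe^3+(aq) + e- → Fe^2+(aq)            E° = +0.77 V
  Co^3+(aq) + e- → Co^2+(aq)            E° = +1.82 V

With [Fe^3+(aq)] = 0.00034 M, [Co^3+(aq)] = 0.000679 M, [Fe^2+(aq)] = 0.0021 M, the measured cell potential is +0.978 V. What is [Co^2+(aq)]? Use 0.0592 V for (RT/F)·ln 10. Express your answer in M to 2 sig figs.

0.069 M

The Co³⁺/Co²⁺ couple has the larger reduction potential, so it is the cathode: E°cell = +1.82 − (+0.77) = +1.05 V and n = 1.
Since E = E° − (0.0592/n)·log Q, log Q = n(E° − E)/0.0592 = 1.216.
The balanced reaction is Co^3+(aq) + Fe^2+(aq) → Co^2+(aq) + Fe^3+(aq), so Q = ([Co^2+(aq)]·[Fe^3+(aq)]) / ([Co^3+(aq)]·[Fe^2+(aq)]).
Solving for the unknown gives log [Co^2+(aq)] = −1.161, so [Co^2+(aq)] ≈ 0.069 M.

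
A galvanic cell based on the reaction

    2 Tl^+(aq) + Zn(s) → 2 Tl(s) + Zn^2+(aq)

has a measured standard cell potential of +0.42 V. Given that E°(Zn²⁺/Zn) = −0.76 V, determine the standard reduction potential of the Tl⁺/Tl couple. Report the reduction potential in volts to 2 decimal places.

−0.34 V

In the reaction as written the Tl⁺/Tl couple is reduced (cathode) and Zn²⁺/Zn is oxidized (anode), so E°cell = E°(Tl⁺/Tl) − E°(Zn²⁺/Zn).
E°(Tl⁺/Tl) = E°cell + E°(anode) = +0.42 + (−0.76) = −0.34 V.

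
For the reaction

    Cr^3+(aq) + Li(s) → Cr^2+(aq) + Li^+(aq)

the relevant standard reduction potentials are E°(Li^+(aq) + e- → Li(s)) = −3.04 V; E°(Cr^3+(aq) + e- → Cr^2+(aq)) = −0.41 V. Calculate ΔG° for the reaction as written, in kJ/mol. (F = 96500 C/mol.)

−254 kJ/mol

In the reaction as written Cr^3+(aq) is reduced, so the Cr³⁺/Cr²⁺ couple is the cathode and Li⁺/Li is the anode.
E°cell = −0.41 − (−3.04) = +2.63 V; balancing electrons gives n = 1.
ΔG° = −nFE°cell = −(1)(96500)(+2.63) J/mol = −254 kJ/mol.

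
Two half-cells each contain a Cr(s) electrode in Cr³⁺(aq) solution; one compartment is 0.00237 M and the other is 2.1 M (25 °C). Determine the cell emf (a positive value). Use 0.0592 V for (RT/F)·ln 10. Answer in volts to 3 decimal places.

0.058 V

For a concentration cell E°cell = 0, since both electrodes use the same couple.
The compartment with the higher Cr³⁺(aq) concentration (2.1 M) acts as the cathode; ions are reduced there and produced at the dilute (0.00237 M) anode.
With n = 3, Ecell = −(0.0592/3)·log([dilute]/[conc]) = −(0.0592/3)·log(0.00237/2.1) = +0.058 V.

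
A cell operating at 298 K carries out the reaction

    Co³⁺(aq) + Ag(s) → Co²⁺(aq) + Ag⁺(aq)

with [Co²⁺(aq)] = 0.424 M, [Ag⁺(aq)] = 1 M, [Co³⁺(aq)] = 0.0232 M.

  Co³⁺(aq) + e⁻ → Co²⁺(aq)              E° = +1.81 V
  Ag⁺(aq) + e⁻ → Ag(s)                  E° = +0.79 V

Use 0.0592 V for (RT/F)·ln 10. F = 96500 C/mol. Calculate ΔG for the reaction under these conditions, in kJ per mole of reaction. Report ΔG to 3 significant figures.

With Co³⁺/Co²⁺ reduced at the cathode, E°cell = +1.81 − (+0.79) = +1.02 V and n = 1.
Here Q = ([Co²⁺(aq)]·[Ag⁺(aq)]) / [Co³⁺(aq)] = 18.3 (log Q = 1.262), giving E = +1.02 − (0.0592/1)·(1.262) = +0.9453 V.
ΔG = −nFE = −(1)(96500)(+0.9453) J/mol = −91.2 kJ/mol.

−91.2 kJ/mol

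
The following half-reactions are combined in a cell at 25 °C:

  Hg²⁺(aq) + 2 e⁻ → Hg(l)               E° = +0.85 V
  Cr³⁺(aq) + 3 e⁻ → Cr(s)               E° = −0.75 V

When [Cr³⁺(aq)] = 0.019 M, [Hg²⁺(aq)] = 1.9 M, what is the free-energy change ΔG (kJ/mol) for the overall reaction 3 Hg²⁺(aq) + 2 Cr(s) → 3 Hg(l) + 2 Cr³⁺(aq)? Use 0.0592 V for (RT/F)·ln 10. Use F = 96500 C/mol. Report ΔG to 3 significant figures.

E°cell = +0.85 − (−0.75) = +1.60 V; the balanced reaction transfers n = 6 electrons.
Q = [Cr³⁺(aq)]^2 / [Hg²⁺(aq)]^3 = 5.26×10^−5, so log Q = −4.279 and E = +1.60 − (0.0592/6)(−4.279) = +1.6422 V.
ΔG = −nFE = −(6)(96500)(+1.6422) J/mol = −951 kJ/mol.

−951 kJ/mol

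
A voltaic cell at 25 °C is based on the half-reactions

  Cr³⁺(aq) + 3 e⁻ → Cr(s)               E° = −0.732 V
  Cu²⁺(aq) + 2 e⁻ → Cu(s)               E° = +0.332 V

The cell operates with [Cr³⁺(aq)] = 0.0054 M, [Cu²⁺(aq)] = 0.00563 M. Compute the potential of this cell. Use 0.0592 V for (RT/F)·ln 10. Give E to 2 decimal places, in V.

+1.04 V

Cu²⁺/Cu is reduced (cathode, E° = +0.332 V) and Cr³⁺/Cr is oxidized (anode).
The standard potential is +0.332 − (−0.732) = +1.064 V and the balanced reaction transfers n = 6 electrons.
The balanced reaction is 3 Cu²⁺(aq) + 2 Cr(s) → 3 Cu(s) + 2 Cr³⁺(aq), so Q = [Cr³⁺(aq)]^2 / [Cu²⁺(aq)]^3 = 163 and log Q = 2.213.
By the Nernst equation, E = +1.064 − (0.0592/6)·(2.213) = +1.04 V.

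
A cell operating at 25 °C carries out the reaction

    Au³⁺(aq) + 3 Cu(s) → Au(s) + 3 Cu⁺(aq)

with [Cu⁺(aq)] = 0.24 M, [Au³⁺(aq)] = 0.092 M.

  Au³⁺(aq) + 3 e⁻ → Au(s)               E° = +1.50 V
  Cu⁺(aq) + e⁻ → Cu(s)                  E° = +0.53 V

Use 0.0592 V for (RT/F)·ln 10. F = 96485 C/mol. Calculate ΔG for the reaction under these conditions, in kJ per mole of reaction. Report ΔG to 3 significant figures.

E°cell = +1.50 − (+0.53) = +0.97 V; the balanced reaction transfers n = 3 electrons.
The reaction quotient is [Cu⁺(aq)]^3 / [Au³⁺(aq)] = 0.15; by Nernst, E = +0.97 − (0.0592/3)(−0.823) = +0.9862 V.
Then ΔG = −nFE = −3 × 96485 × +0.9862 J/mol = −285 kJ/mol.

−285 kJ/mol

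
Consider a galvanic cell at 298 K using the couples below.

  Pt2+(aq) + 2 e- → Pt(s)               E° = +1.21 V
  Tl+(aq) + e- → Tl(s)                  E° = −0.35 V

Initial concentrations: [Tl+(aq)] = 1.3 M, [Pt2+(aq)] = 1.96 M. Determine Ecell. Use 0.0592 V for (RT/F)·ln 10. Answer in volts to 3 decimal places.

+1.562 V

Pt²⁺/Pt is reduced (cathode, E° = +1.21 V) and Tl⁺/Tl is oxidized (anode).
E°cell = +1.21 − (−0.35) = +1.56 V, with n = 2 electrons transferred.
Balancing gives Pt2+(aq) + 2 Tl(s) → Pt(s) + 2 Tl+(aq); hence Q = [Tl+(aq)]^2 / [Pt2+(aq)] = 0.862 (log Q = −0.064).
By the Nernst equation, E = +1.56 − (0.0592/2)·(−0.064) = +1.562 V.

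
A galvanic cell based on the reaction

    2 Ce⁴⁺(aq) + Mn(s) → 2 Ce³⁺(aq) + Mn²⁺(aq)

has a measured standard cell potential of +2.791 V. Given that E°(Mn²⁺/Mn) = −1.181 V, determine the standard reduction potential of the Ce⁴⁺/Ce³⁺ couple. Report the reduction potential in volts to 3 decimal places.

+1.610 V

In the reaction as written the Ce⁴⁺/Ce³⁺ couple is reduced (cathode) and Mn²⁺/Mn is oxidized (anode), so E°cell = E°(Ce⁴⁺/Ce³⁺) − E°(Mn²⁺/Mn).
E°(Ce⁴⁺/Ce³⁺) = E°cell + E°(anode) = +2.791 + (−1.181) = +1.610 V.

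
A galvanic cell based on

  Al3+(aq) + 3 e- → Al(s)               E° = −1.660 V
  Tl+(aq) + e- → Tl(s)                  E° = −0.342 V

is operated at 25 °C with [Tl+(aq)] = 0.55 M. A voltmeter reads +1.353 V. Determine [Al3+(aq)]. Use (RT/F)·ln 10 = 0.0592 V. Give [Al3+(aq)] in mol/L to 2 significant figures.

0.0028 M

The Tl⁺/Tl couple has the larger reduction potential, so it is the cathode: E°cell = −0.342 − (−1.660) = +1.318 V and n = 3.
Since E = E° − (0.0592/n)·log Q, log Q = n(E° − E)/0.0592 = −1.774.
The balanced reaction is 3 Tl+(aq) + Al(s) → 3 Tl(s) + Al3+(aq), so Q = [Al3+(aq)] / [Tl+(aq)]^3.
Substituting the known concentrations and solving, log [Al3+(aq)] = −2.553 and [Al3+(aq)] = 0.0028 M.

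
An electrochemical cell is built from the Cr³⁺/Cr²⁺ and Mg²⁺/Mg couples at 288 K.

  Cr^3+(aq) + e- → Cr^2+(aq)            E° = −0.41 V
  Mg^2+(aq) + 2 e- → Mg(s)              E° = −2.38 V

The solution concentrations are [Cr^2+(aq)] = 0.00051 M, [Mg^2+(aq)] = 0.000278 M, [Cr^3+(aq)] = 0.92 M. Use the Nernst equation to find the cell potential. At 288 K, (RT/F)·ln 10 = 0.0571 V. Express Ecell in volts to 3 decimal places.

+2.257 V

Since E°(Cr³⁺/Cr²⁺) > E°(Mg²⁺/Mg), Cr³⁺/Cr²⁺ serves as the cathode.
The standard potential is −0.41 − (−2.38) = +1.97 V and the balanced reaction transfers n = 2 electrons.
For the overall reaction 2 Cr^3+(aq) + Mg(s) → 2 Cr^2+(aq) + Mg^2+(aq), Q = ([Cr^2+(aq)]^2·[Mg^2+(aq)]) / [Cr^3+(aq)]^2 = 8.54×10^−11, giving log Q = −10.068.
By the Nernst equation, E = +1.97 − (0.0571/2)·(−10.068) = +2.257 V.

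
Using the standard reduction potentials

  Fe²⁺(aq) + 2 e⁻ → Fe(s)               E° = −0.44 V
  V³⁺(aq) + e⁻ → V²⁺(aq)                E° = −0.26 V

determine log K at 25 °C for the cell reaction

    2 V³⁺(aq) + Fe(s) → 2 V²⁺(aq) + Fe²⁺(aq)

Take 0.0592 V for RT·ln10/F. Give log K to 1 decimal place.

log K = 6.1

The V³⁺/V²⁺ couple is reduced (cathode); E°cell = −0.26 − (−0.44) = +0.18 V with n = 2.
At equilibrium E = 0, so log K = nE°cell / 0.0592 = (2)(+0.18) / 0.0592 = 6.1.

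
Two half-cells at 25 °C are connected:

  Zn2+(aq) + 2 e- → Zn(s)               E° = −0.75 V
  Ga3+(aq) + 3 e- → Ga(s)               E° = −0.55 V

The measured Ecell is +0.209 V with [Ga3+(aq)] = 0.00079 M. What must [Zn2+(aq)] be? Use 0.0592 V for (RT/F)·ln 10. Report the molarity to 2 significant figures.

With Ga³⁺/Ga at the cathode and Zn²⁺/Zn at the anode, E°cell = −0.55 − (−0.75) = +0.20 V (n = 6).
From the Nernst equation, log Q = n(E° − E)/0.0592 = 6·(+0.20 − (+0.209))/0.0592 = −0.912.
For 2 Ga3+(aq) + 3 Zn(s) → 2 Ga(s) + 3 Zn2+(aq), the reaction quotient is Q = [Zn2+(aq)]^3 / [Ga3+(aq)]^2.
Solving for the unknown gives log [Zn2+(aq)] = −2.372, so [Zn2+(aq)] ≈ 0.0042 M.

0.0042 M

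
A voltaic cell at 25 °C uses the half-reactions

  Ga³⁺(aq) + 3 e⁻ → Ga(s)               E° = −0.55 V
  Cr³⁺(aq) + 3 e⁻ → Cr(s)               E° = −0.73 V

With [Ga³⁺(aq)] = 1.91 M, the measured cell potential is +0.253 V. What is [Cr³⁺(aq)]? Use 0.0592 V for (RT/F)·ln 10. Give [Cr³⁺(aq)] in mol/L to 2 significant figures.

0.00038 M

The Ga³⁺/Ga couple has the larger reduction potential, so it is the cathode: E°cell = −0.55 − (−0.73) = +0.18 V and n = 3.
Rearranging E = E° − (0.0592/n)·log Q gives log Q = 3(+0.18 − (+0.253))/0.0592 = −3.699.
For Ga³⁺(aq) + Cr(s) → Ga(s) + Cr³⁺(aq), the reaction quotient is Q = [Cr³⁺(aq)] / [Ga³⁺(aq)].
Solving for the unknown gives log [Cr³⁺(aq)] = −3.418, so [Cr³⁺(aq)] ≈ 0.00038 M.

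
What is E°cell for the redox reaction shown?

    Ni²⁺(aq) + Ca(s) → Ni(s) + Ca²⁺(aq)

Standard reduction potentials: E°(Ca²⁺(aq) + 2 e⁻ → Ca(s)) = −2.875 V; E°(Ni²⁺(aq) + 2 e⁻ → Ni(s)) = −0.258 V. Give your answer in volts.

+2.617 V

Ni²⁺(aq) gains electrons, so the Ni²⁺/Ni couple is the cathode; the Ca²⁺/Ca couple is the anode.
E°cell = E°(cathode) − E°(anode) = −0.258 − (−2.875) = +2.617 V.
The positive value indicates the reaction is spontaneous as written.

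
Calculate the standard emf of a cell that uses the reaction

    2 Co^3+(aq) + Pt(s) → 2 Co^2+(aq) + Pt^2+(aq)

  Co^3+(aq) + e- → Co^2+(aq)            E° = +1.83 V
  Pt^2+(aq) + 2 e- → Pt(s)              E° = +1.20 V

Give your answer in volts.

In the reaction as written, Co^3+(aq) is reduced (cathode) and Pt^2+(aq) is produced by oxidation at the anode.
E°cell = E°(cathode) − E°(anode) = +1.83 − (+1.20) = +0.63 V.
The positive value indicates the reaction is spontaneous as written.

+0.63 V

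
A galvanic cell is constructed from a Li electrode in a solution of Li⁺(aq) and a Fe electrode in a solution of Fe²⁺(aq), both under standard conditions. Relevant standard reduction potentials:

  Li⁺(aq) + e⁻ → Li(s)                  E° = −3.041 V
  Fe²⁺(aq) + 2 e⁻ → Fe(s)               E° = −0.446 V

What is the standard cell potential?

+2.595 V

Of the two couples in this cell, the one with the more positive reduction potential is reduced at the cathode: here that is Fe²⁺/Fe (−0.446 V); Li⁺/Li (−3.041 V) is the anode.
E°cell = E°(cathode) − E°(anode) = −0.446 − (−3.041) = +2.595 V.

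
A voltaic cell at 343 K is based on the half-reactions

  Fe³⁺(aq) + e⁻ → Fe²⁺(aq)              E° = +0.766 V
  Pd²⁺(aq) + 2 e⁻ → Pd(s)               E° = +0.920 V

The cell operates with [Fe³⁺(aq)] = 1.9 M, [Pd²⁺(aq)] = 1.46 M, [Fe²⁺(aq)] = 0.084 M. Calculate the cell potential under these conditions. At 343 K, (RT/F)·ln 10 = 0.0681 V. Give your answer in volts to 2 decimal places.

+0.07 V

Pd²⁺/Pd is reduced (cathode, E° = +0.920 V) and Fe³⁺/Fe²⁺ is oxidized (anode).
The standard potential is +0.920 − (+0.766) = +0.154 V and the balanced reaction transfers n = 2 electrons.
The balanced reaction is Pd²⁺(aq) + 2 Fe²⁺(aq) → Pd(s) + 2 Fe³⁺(aq), so Q = [Fe³⁺(aq)]^2 / ([Pd²⁺(aq)]·[Fe²⁺(aq)]^2) = 350 and log Q = 2.545.
By the Nernst equation, E = +0.154 − (0.0681/2)·(2.545) = +0.07 V.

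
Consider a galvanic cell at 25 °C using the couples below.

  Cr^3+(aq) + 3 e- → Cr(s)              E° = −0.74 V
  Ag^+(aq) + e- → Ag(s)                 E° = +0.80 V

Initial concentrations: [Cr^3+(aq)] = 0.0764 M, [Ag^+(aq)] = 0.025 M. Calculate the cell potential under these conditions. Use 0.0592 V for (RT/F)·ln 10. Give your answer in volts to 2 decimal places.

Ag⁺/Ag is reduced (cathode, E° = +0.80 V) and Cr³⁺/Cr is oxidized (anode).
E°cell = +0.80 − (−0.74) = +1.54 V, with n = 3 electrons transferred.
The balanced reaction is 3 Ag^+(aq) + Cr(s) → 3 Ag(s) + Cr^3+(aq), so Q = [Cr^3+(aq)] / [Ag^+(aq)]^3 = 4.89×10^3 and log Q = 3.689.
By the Nernst equation, E = +1.54 − (0.0592/3)·(3.689) = +1.47 V.

+1.47 V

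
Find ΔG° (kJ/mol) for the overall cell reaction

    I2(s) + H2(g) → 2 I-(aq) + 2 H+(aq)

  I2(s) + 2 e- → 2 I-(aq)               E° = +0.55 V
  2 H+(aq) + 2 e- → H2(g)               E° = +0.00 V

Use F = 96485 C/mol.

−106 kJ/mol

In the reaction as written I2(s) is reduced, so the I₂/I⁻ couple is the cathode and 2H⁺/H₂ is the anode.
E°cell = +0.55 − (+0.00) = +0.55 V; balancing electrons gives n = 2.
ΔG° = −nFE°cell = −(2)(96485)(+0.55) J/mol = −106 kJ/mol.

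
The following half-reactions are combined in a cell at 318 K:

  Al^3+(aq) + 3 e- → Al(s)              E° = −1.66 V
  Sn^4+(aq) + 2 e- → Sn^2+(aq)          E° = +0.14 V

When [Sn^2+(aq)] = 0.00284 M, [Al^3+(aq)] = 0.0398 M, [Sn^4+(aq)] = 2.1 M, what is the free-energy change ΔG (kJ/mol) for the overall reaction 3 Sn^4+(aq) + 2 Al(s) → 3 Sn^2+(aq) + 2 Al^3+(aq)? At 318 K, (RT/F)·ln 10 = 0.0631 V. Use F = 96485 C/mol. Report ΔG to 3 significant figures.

−1110 kJ/mol

With Sn⁴⁺/Sn²⁺ reduced at the cathode, E°cell = +0.14 − (−1.66) = +1.80 V and n = 6.
The reaction quotient is ([Sn^2+(aq)]^3·[Al^3+(aq)]^2) / [Sn^4+(aq)]^3 = 3.92×10^−12; by Nernst, E = +1.80 − (0.0631/6)(−11.407) = +1.9200 V.
Then ΔG = −nFE = −6 × 96485 × +1.9200 J/mol = −1110 kJ/mol.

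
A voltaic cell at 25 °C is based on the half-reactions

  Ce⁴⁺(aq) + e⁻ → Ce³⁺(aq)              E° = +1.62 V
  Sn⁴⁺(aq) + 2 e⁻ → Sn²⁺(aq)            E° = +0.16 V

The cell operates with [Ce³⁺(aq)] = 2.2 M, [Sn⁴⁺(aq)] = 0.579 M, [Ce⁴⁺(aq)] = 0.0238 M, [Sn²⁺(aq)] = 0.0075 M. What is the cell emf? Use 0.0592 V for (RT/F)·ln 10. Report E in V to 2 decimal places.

Ce⁴⁺/Ce³⁺ is reduced (cathode, E° = +1.62 V) and Sn⁴⁺/Sn²⁺ is oxidized (anode).
E°cell = E°cat − E°an = +1.62 − (+0.16) = +1.46 V; n = 2.
The balanced reaction is 2 Ce⁴⁺(aq) + Sn²⁺(aq) → 2 Ce³⁺(aq) + Sn⁴⁺(aq), so Q = ([Ce³⁺(aq)]^2·[Sn⁴⁺(aq)]) / ([Ce⁴⁺(aq)]^2·[Sn²⁺(aq)]) = 6.6×10^5 and log Q = 5.819.
E = E° − (0.0592/n)·log Q = +1.46 − (0.0592/2)(5.819) = +1.29 V.

+1.29 V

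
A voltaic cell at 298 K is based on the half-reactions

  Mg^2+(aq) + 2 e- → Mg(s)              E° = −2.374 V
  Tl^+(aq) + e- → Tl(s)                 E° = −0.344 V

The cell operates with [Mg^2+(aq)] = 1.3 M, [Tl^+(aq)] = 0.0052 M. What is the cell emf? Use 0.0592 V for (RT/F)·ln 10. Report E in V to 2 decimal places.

+1.89 V

Since E°(Tl⁺/Tl) > E°(Mg²⁺/Mg), Tl⁺/Tl serves as the cathode.
E°cell = E°cat − E°an = −0.344 − (−2.374) = +2.030 V; n = 2.
For the overall reaction 2 Tl^+(aq) + Mg(s) → 2 Tl(s) + Mg^2+(aq), Q = [Mg^2+(aq)] / [Tl^+(aq)]^2 = 4.81×10^4, giving log Q = 4.682.
E = E° − (0.0592/n)·log Q = +2.030 − (0.0592/2)(4.682) = +1.89 V.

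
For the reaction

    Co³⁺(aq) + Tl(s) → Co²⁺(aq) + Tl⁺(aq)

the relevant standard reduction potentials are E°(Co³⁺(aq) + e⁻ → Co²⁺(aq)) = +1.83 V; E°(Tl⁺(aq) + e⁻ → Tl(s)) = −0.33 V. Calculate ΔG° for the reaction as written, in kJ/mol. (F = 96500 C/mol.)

In the reaction as written Co³⁺(aq) is reduced, so the Co³⁺/Co²⁺ couple is the cathode and Tl⁺/Tl is the anode.
E°cell = +1.83 − (−0.33) = +2.16 V; balancing electrons gives n = 1.
ΔG° = −nFE°cell = −(1)(96500)(+2.16) J/mol = −208 kJ/mol.

−208 kJ/mol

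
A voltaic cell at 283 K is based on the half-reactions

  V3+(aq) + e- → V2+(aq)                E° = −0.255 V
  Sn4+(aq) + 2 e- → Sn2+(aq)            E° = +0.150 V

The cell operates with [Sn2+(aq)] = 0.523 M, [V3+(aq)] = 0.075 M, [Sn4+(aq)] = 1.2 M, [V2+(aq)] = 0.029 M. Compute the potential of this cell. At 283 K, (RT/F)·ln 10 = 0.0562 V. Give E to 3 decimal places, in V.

Since E°(Sn⁴⁺/Sn²⁺) > E°(V³⁺/V²⁺), Sn⁴⁺/Sn²⁺ serves as the cathode.
E°cell = E°cat − E°an = +0.150 − (−0.255) = +0.405 V; n = 2.
For the overall reaction Sn4+(aq) + 2 V2+(aq) → Sn2+(aq) + 2 V3+(aq), Q = ([Sn2+(aq)]·[V3+(aq)]^2) / ([Sn4+(aq)]·[V2+(aq)]^2) = 2.92, giving log Q = 0.465.
Applying E = E° − (RT ln10/nF)·log Q gives +0.405 − (0.0562/2)(0.465) = +0.392 V.

+0.392 V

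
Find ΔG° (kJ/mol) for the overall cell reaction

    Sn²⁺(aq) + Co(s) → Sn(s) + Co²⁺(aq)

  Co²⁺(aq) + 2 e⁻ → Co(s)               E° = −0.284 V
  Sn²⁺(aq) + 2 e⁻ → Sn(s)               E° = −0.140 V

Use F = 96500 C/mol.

In the reaction as written Sn²⁺(aq) is reduced, so the Sn²⁺/Sn couple is the cathode and Co²⁺/Co is the anode.
E°cell = −0.140 − (−0.284) = +0.144 V; balancing electrons gives n = 2.
ΔG° = −nFE°cell = −(2)(96500)(+0.144) J/mol = −27.8 kJ/mol.

−27.8 kJ/mol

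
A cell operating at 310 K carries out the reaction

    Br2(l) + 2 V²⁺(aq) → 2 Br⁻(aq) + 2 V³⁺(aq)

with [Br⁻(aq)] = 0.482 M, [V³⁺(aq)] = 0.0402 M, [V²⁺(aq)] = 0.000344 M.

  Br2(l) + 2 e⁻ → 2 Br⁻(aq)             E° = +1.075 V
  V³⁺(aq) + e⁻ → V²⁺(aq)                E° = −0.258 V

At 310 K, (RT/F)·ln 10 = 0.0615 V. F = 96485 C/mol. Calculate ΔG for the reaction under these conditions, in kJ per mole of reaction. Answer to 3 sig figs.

−236 kJ/mol

With Br₂/Br⁻ reduced at the cathode, E°cell = +1.075 − (−0.258) = +1.333 V and n = 2.
The reaction quotient is ([Br⁻(aq)]^2·[V³⁺(aq)]^2) / [V²⁺(aq)]^2 = 3.17×10^3; by Nernst, E = +1.333 − (0.0615/2)(3.501) = +1.2253 V.
Finally ΔG = −nFE = −(2)(96485 C/mol)(+1.2253 V) = −236 kJ/mol.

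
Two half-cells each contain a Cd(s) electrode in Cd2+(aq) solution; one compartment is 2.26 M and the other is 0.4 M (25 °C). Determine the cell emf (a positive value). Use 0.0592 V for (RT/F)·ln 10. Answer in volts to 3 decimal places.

0.022 V

For a concentration cell E°cell = 0, since both electrodes use the same couple.
The compartment with the higher Cd2+(aq) concentration (2.26 M) acts as the cathode; ions are reduced there and produced at the dilute (0.4 M) anode.
With n = 2, Ecell = −(0.0592/2)·log([dilute]/[conc]) = −(0.0592/2)·log(0.4/2.26) = +0.022 V.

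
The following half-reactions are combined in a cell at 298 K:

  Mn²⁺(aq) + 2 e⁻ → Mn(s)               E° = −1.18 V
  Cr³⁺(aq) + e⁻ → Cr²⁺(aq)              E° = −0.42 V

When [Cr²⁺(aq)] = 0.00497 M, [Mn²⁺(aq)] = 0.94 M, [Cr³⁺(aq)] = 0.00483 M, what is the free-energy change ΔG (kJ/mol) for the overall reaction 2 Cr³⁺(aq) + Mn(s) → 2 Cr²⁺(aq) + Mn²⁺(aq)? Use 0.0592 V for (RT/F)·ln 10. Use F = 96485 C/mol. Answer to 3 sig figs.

With Cr³⁺/Cr²⁺ reduced at the cathode, E°cell = −0.42 − (−1.18) = +0.76 V and n = 2.
Q = ([Cr²⁺(aq)]^2·[Mn²⁺(aq)]) / [Cr³⁺(aq)]^2 = 0.995, so log Q = −0.002 and E = +0.76 − (0.0592/2)(−0.002) = +0.7601 V.
Finally ΔG = −nFE = −(2)(96485 C/mol)(+0.7601 V) = −147 kJ/mol.

−147 kJ/mol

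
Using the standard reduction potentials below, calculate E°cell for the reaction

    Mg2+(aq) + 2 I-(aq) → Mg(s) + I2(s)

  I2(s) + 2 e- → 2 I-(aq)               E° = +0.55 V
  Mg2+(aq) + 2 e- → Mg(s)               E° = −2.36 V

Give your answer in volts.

In the reaction as written, Mg2+(aq) is reduced (cathode) and I2(s) is produced by oxidation at the anode.
E°cell = E°(cathode) − E°(anode) = −2.36 − (+0.55) = −2.91 V.
The negative E°cell means the reaction is non-spontaneous in the direction written.

−2.91 V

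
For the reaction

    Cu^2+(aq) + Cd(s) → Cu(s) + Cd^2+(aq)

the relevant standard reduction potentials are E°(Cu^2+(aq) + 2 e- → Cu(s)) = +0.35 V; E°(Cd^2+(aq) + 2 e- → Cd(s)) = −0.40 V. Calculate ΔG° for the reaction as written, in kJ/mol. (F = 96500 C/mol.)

In the reaction as written Cu^2+(aq) is reduced, so the Cu²⁺/Cu couple is the cathode and Cd²⁺/Cd is the anode.
E°cell = +0.35 − (−0.40) = +0.75 V; balancing electrons gives n = 2.
ΔG° = −nFE°cell = −(2)(96500)(+0.75) J/mol = −145 kJ/mol.

−145 kJ/mol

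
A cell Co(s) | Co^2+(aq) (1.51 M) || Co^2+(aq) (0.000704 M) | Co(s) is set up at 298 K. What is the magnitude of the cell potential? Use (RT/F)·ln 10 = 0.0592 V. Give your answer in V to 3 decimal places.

0.099 V

For a concentration cell E°cell = 0, since both electrodes use the same couple.
The compartment with the higher Co^2+(aq) concentration (1.51 M) acts as the cathode; ions are reduced there and produced at the dilute (0.000704 M) anode.
With n = 2, Ecell = −(0.0592/2)·log([dilute]/[conc]) = −(0.0592/2)·log(0.000704/1.51) = +0.099 V.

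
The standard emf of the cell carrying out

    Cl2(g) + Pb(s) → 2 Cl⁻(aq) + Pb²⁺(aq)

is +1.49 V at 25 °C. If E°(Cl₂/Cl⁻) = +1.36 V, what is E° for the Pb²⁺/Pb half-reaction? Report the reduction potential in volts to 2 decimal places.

−0.13 V

In the reaction as written the Cl₂/Cl⁻ couple is reduced (cathode) and Pb²⁺/Pb is oxidized (anode), so E°cell = E°(Cl₂/Cl⁻) − E°(Pb²⁺/Pb).
E°(Pb²⁺/Pb) = E°(cathode) − E°cell = +1.36 − (+1.49) = −0.13 V.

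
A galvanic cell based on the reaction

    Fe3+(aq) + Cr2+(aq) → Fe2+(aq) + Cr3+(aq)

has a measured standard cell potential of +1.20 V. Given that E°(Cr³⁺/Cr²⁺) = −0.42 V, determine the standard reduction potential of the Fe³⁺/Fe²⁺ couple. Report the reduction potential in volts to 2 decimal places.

In the reaction as written the Fe³⁺/Fe²⁺ couple is reduced (cathode) and Cr³⁺/Cr²⁺ is oxidized (anode), so E°cell = E°(Fe³⁺/Fe²⁺) − E°(Cr³⁺/Cr²⁺).
E°(Fe³⁺/Fe²⁺) = E°cell + E°(anode) = +1.20 + (−0.42) = +0.78 V.

+0.78 V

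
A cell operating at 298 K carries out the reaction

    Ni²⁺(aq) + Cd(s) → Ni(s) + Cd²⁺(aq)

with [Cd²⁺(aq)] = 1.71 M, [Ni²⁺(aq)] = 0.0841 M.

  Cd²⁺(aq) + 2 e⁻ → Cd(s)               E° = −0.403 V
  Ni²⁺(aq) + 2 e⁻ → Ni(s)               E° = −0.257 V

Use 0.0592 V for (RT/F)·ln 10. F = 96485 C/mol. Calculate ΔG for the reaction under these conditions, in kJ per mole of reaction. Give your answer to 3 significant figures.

E°cell = −0.257 − (−0.403) = +0.146 V; the balanced reaction transfers n = 2 electrons.
Here Q = [Cd²⁺(aq)] / [Ni²⁺(aq)] = 20.3 (log Q = 1.308), giving E = +0.146 − (0.0592/2)·(1.308) = +0.1073 V.
ΔG = −nFE = −(2)(96485)(+0.1073) J/mol = −20.7 kJ/mol.

−20.7 kJ/mol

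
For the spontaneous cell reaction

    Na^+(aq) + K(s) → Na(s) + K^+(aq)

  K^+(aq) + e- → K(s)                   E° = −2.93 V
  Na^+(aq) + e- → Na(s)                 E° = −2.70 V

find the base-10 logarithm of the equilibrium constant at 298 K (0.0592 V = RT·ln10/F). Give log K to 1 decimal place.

The Na⁺/Na couple is reduced (cathode); E°cell = −2.70 − (−2.93) = +0.23 V with n = 1.
At equilibrium E = 0, so log K = nE°cell / 0.0592 = (1)(+0.23) / 0.0592 = 3.9.

log K = 3.9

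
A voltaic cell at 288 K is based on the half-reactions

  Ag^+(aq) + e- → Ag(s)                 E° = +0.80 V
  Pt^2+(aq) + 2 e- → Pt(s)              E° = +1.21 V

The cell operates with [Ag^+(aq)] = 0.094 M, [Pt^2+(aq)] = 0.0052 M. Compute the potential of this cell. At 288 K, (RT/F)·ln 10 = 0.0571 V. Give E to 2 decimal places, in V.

Since E°(Pt²⁺/Pt) > E°(Ag⁺/Ag), Pt²⁺/Pt serves as the cathode.
The standard potential is +1.21 − (+0.80) = +0.41 V and the balanced reaction transfers n = 2 electrons.
For the overall reaction Pt^2+(aq) + 2 Ag(s) → Pt(s) + 2 Ag^+(aq), Q = [Ag^+(aq)]^2 / [Pt^2+(aq)] = 1.7, giving log Q = 0.230.
E = E° − (0.0571/n)·log Q = +0.41 − (0.0571/2)(0.230) = +0.40 V.

+0.40 V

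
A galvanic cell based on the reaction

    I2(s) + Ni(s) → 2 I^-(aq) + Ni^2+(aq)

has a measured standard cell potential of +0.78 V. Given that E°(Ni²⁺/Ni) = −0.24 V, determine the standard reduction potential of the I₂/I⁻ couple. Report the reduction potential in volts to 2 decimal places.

+0.54 V

In the reaction as written the I₂/I⁻ couple is reduced (cathode) and Ni²⁺/Ni is oxidized (anode), so E°cell = E°(I₂/I⁻) − E°(Ni²⁺/Ni).
E°(I₂/I⁻) = E°cell + E°(anode) = +0.78 + (−0.24) = +0.54 V.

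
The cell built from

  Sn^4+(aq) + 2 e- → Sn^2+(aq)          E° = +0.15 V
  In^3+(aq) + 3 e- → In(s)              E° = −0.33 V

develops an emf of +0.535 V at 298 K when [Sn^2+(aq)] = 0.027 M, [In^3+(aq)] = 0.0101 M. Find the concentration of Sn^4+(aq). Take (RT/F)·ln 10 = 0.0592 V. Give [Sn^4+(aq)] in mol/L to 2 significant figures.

0.091 M

The Sn⁴⁺/Sn²⁺ couple has the larger reduction potential, so it is the cathode: E°cell = +0.15 − (−0.33) = +0.48 V and n = 6.
From the Nernst equation, log Q = n(E° − E)/0.0592 = 6·(+0.48 − (+0.535))/0.0592 = −5.574.
For 3 Sn^4+(aq) + 2 In(s) → 3 Sn^2+(aq) + 2 In^3+(aq), the reaction quotient is Q = ([Sn^2+(aq)]^3·[In^3+(aq)]^2) / [Sn^4+(aq)]^3.
Substituting the known concentrations and solving, log [Sn^4+(aq)] = −1.041 and [Sn^4+(aq)] = 0.091 M.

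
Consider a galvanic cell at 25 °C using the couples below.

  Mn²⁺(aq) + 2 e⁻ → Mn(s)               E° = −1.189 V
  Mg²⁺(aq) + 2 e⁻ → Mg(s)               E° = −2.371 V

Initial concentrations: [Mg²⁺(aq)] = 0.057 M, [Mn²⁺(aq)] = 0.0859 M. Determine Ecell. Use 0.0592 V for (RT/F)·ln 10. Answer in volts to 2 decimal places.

The Mn²⁺/Mn couple has the more positive E°, so it is the cathode; Mg²⁺/Mg is the anode.
E°cell = E°cat − E°an = −1.189 − (−2.371) = +1.182 V; n = 2.
The balanced reaction is Mn²⁺(aq) + Mg(s) → Mn(s) + Mg²⁺(aq), so Q = [Mg²⁺(aq)] / [Mn²⁺(aq)] = 0.664 and log Q = −0.178.
Applying E = E° − (RT ln10/nF)·log Q gives +1.182 − (0.0592/2)(−0.178) = +1.19 V.

+1.19 V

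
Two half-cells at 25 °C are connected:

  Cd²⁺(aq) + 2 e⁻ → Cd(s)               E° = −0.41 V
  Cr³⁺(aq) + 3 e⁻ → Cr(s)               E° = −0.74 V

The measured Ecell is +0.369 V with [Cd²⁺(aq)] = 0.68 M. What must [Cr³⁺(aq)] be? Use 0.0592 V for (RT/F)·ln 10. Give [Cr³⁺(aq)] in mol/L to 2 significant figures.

0.0059 M

With Cd²⁺/Cd at the cathode and Cr³⁺/Cr at the anode, E°cell = −0.41 − (−0.74) = +0.33 V (n = 6).
Since E = E° − (0.0592/n)·log Q, log Q = n(E° − E)/0.0592 = −3.953.
For 3 Cd²⁺(aq) + 2 Cr(s) → 3 Cd(s) + 2 Cr³⁺(aq), the reaction quotient is Q = [Cr³⁺(aq)]^2 / [Cd²⁺(aq)]^3.
Substituting the known concentrations and solving, log [Cr³⁺(aq)] = −2.228 and [Cr³⁺(aq)] = 0.0059 M.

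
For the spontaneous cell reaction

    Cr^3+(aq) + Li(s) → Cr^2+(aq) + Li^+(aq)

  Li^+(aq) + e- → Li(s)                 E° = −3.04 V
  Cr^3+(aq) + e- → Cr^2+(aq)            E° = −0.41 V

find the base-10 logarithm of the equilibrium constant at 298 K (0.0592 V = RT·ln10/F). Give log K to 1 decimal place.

log K = 44.4

The Cr³⁺/Cr²⁺ couple is reduced (cathode); E°cell = −0.41 − (−3.04) = +2.63 V with n = 1.
At equilibrium E = 0, so log K = nE°cell / 0.0592 = (1)(+2.63) / 0.0592 = 44.4.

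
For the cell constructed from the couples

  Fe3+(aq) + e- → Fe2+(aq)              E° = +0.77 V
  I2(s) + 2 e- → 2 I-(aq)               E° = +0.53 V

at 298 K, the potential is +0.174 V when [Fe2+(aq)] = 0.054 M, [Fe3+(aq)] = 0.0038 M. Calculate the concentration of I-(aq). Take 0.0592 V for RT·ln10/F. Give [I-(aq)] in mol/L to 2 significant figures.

1.1 M

The Fe³⁺/Fe²⁺ couple has the larger reduction potential, so it is the cathode: E°cell = +0.77 − (+0.53) = +0.24 V and n = 2.
From the Nernst equation, log Q = n(E° − E)/0.0592 = 2·(+0.24 − (+0.174))/0.0592 = 2.230.
For 2 Fe3+(aq) + 2 I-(aq) → 2 Fe2+(aq) + I2(s), the reaction quotient is Q = [Fe2+(aq)]^2 / ([Fe3+(aq)]^2·[I-(aq)]^2).
Substituting the known concentrations and solving, log [I-(aq)] = 0.038 and [I-(aq)] = 1.1 M.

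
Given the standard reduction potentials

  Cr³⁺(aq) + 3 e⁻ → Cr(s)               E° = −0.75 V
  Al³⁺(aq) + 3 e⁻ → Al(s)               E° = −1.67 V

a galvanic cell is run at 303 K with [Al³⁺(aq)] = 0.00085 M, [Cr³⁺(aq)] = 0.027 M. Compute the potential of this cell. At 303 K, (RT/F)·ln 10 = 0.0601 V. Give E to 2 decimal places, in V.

+0.95 V

Since E°(Cr³⁺/Cr) > E°(Al³⁺/Al), Cr³⁺/Cr serves as the cathode.
The standard potential is −0.75 − (−1.67) = +0.92 V and the balanced reaction transfers n = 3 electrons.
The balanced reaction is Cr³⁺(aq) + Al(s) → Cr(s) + Al³⁺(aq), so Q = [Al³⁺(aq)] / [Cr³⁺(aq)] = 0.0315 and log Q = −1.502.
By the Nernst equation, E = +0.92 − (0.0601/3)·(−1.502) = +0.95 V.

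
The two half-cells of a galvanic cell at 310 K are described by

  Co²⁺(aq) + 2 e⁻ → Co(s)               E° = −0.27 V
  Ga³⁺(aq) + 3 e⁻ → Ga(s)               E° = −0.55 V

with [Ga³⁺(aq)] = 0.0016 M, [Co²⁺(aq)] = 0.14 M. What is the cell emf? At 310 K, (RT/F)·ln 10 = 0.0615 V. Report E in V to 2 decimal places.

+0.31 V

Co²⁺/Co is reduced (cathode, E° = −0.27 V) and Ga³⁺/Ga is oxidized (anode).
The standard potential is −0.27 − (−0.55) = +0.28 V and the balanced reaction transfers n = 6 electrons.
For the overall reaction 3 Co²⁺(aq) + 2 Ga(s) → 3 Co(s) + 2 Ga³⁺(aq), Q = [Ga³⁺(aq)]^2 / [Co²⁺(aq)]^3 = 0.000933, giving log Q = −3.030.
E = E° − (0.0615/n)·log Q = +0.28 − (0.0615/6)(−3.030) = +0.31 V.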